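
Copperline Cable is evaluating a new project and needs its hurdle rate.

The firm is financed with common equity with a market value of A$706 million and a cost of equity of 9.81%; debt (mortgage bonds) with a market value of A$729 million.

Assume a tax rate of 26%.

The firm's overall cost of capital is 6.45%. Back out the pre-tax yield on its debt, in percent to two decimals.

Total capital V = 706 + 729 = 1435.
Equity weight = 706/1435 = 0.4920.
Mortgage bonds weight = 729/1435 = 0.5080.
Equity contribution = 0.4920 × 9.81% = 4.8264%.
Remaining for debt = 6.45% − 4.8264% = 1.6236%.
Rd × (1 − 26%) × 0.5080 = 1.6236%  ⇒  Rd = 4.3189%.

4.32%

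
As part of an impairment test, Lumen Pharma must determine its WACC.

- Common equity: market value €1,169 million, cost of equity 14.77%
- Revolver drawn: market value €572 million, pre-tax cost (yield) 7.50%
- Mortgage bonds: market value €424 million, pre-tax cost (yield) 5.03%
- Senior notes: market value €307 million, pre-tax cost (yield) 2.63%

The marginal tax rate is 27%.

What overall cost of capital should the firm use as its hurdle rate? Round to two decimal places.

9.12%

Total capital V = 1169 + 572 + 424 + 307 = 2472.
Equity: weight = 1169/2472 = 0.4729; cost = 14.77%.
Revolver drawn: weight = 572/2472 = 0.2314; after-tax cost = 7.5% × (1 − 27%) = 5.4750%.
Mortgage bonds: weight = 424/2472 = 0.1715; after-tax cost = 5.03% × (1 − 27%) = 3.6719%.
Senior notes: weight = 307/2472 = 0.1242; after-tax cost = 2.63% × (1 − 27%) = 1.9199%.
WACC = 0.4729 × 14.7700% + 0.2314 × 5.4750% + 0.1715 × 3.6719% + 0.1242 × 1.9199% = 9.1198%.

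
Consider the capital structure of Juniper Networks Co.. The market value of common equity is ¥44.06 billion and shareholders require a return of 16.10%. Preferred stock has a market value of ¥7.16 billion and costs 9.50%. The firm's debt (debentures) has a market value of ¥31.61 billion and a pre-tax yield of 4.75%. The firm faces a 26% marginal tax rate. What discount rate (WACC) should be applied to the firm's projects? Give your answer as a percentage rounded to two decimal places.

Total capital V = 44.06 + 7.16 + 31.61 = 82.83.
Equity: weight = 44.06/82.83 = 0.5319; cost = 16.1%.
Preferred: weight = 7.16/82.83 = 0.0864; cost = 9.5%.
Debentures: weight = 31.61/82.83 = 0.3816; after-tax cost = 4.75% × (1 − 26%) = 3.5150%.
WACC = 0.5319 × 16.1000% + 0.0864 × 9.5000% + 0.3816 × 3.5150% = 10.7267%.

10.73%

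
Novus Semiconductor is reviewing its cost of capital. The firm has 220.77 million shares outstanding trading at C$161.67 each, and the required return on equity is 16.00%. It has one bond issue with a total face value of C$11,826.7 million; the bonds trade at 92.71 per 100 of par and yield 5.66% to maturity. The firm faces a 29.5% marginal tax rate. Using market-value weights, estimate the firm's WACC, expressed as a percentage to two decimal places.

Market value of equity E = 161.67 × 220.77m = 35691.8859m. Market value of debt D = 11826.7m × 92.71/100 = 10964.53357m.
Total capital V = 35691.8859 + 10964.53357 = 46656.41947.
Equity: weight = 35691.8859/46656.41947 = 0.7650; cost = 16%.
Bonds outstanding: weight = 10964.53357/46656.41947 = 0.2350; after-tax cost = 5.66% × (1 − 29.5%) = 3.9903%.
WACC = 0.7650 × 16.0000% + 0.2350 × 3.9903% = 13.1776%.

13.18%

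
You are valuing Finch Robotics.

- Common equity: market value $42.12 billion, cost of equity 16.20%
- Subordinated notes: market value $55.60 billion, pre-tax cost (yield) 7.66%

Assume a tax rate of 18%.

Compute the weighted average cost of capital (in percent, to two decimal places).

Total capital V = 42.12 + 55.6 = 97.72.
Equity: weight = 42.12/97.72 = 0.4310; cost = 16.2%.
Subordinated notes: weight = 55.6/97.72 = 0.5690; after-tax cost = 7.66% × (1 − 18%) = 6.2812%.
WACC = 0.4310 × 16.2000% + 0.5690 × 6.2812% = 10.5565%.

10.56%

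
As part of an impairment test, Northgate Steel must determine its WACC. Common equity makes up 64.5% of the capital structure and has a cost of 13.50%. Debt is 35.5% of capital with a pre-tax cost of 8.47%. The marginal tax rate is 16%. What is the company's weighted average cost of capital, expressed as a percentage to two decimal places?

11.23%

After-tax cost of debt = 8.47% × (1 − 16%) = 7.1148%.
WACC = 0.645 × 13.5000% + 0.355 × 7.1148% = 11.2333%.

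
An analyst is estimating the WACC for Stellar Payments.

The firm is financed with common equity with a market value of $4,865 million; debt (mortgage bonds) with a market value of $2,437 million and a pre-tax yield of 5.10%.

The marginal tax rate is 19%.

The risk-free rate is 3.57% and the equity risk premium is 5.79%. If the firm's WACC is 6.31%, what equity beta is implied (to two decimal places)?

0.66

Total capital V = 4865 + 2437 = 7302.
Equity weight = 4865/7302 = 0.6663.
Mortgage bonds weight = 2437/7302 = 0.3337.
Debt contribution = 0.3337 × 5.1% × (1 − 19%) = 1.3787%.
Required equity contribution = 6.31% − 1.3787% = 4.9313%  ⇒  Re = 7.4015%.
CAPM: 7.4015% = 3.57% + β × 5.79%  ⇒  β = 0.6617.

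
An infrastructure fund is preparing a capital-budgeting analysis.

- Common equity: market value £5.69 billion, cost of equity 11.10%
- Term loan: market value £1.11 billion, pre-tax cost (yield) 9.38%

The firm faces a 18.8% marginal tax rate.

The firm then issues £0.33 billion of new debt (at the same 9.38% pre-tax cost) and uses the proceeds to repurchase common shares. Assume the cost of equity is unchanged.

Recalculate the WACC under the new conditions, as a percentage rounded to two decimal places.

After the change:
Total capital V = 5.36 + 1.44 = 6.8.
Equity: weight = 5.36/6.8 = 0.7882; cost = 11.1%.
Term loan: weight = 1.44/6.8 = 0.2118; after-tax cost = 9.38% × (1 − 18.8%) = 7.6166%.
WACC = 0.7882 × 11.1000% + 0.2118 × 7.6166% = 10.3623%.

10.36%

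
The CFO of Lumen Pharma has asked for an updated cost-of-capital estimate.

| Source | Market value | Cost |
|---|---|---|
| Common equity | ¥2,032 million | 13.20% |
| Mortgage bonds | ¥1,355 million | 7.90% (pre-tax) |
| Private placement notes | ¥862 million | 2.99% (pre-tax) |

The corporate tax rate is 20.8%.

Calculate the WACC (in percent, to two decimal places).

8.79%

Total capital V = 2032 + 1355 + 862 = 4249.
Equity: weight = 2032/4249 = 0.4782; cost = 13.2%.
Mortgage bonds: weight = 1355/4249 = 0.3189; after-tax cost = 7.9% × (1 − 20.8%) = 6.2568%.
Private placement notes: weight = 862/4249 = 0.2029; after-tax cost = 2.99% × (1 − 20.8%) = 2.3681%.
WACC = 0.4782 × 13.2000% + 0.3189 × 6.2568% + 0.2029 × 2.3681% = 8.7883%.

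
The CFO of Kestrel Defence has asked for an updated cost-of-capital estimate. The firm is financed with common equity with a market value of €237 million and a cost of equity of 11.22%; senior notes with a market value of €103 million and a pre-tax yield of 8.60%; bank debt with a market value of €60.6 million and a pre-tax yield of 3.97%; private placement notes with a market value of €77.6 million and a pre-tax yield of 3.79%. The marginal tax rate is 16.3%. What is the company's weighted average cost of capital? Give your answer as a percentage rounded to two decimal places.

Total capital V = 237 + 103 + 60.6 + 77.6 = 478.2.
Equity: weight = 237/478.2 = 0.4956; cost = 11.22%.
Senior notes: weight = 103/478.2 = 0.2154; after-tax cost = 8.6% × (1 − 16.3%) = 7.1982%.
Bank debt: weight = 60.6/478.2 = 0.1267; after-tax cost = 3.97% × (1 − 16.3%) = 3.3229%.
Private placement notes: weight = 77.6/478.2 = 0.1623; after-tax cost = 3.79% × (1 − 16.3%) = 3.1722%.
WACC = 0.4956 × 11.2200% + 0.2154 × 7.1982% + 0.1267 × 3.3229% + 0.1623 × 3.1722% = 8.0470%.

8.05%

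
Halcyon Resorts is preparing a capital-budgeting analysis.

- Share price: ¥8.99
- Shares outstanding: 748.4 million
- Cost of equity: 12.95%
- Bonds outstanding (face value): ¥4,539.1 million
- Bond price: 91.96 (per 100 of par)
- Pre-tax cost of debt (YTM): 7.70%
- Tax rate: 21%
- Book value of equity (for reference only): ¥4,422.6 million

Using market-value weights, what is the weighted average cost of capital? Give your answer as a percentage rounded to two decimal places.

Market value of equity E = 8.99 × 748.4m = 6728.116m. Market value of debt D = 4539.1m × 91.96/100 = 4174.15636m.
Total capital V = 6728.116 + 4174.15636 = 10902.27236.
Equity: weight = 6728.116/10902.27236 = 0.6171; cost = 12.95%.
Bonds outstanding: weight = 4174.15636/10902.27236 = 0.3829; after-tax cost = 7.7% × (1 − 21%) = 6.0830%.
WACC = 0.6171 × 12.9500% + 0.3829 × 6.0830% = 10.3208%.

10.32%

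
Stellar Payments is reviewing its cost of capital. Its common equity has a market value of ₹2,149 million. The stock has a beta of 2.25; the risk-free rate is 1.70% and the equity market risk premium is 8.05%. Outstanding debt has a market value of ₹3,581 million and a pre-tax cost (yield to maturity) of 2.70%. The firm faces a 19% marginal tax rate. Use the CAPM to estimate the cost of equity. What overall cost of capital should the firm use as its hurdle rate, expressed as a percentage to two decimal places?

8.80%

Cost of equity via CAPM: Re = 1.7% + 2.25 × 8.05% = 19.8125%.
Total capital V = 2149 + 3581 = 5730.
Equity: weight = 2149/5730 = 0.3750; cost = 19.8125%.
Debt: weight = 3581/5730 = 0.6250; after-tax cost = 2.7% × (1 − 19%) = 2.1870%.
WACC = 0.3750 × 19.8125% + 0.6250 × 2.1870% = 8.7973%.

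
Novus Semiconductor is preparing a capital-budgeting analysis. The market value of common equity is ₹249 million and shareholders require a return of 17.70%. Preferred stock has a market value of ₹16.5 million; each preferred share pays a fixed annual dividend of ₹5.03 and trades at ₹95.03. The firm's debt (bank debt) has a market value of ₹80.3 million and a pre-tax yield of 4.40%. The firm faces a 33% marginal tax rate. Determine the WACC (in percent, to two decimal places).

Cost of preferred: Rp = 5.03 / 95.03 = 5.2931%.
Total capital V = 249 + 16.5 + 80.3 = 345.8.
Equity: weight = 249/345.8 = 0.7201; cost = 17.7%.
Preferred: weight = 16.5/345.8 = 0.0477; cost = 5.2931%.
Bank debt: weight = 80.3/345.8 = 0.2322; after-tax cost = 4.4% × (1 − 33%) = 2.9480%.
WACC = 0.7201 × 17.7000% + 0.0477 × 5.2931% + 0.2322 × 2.9480% = 13.6824%.

13.68%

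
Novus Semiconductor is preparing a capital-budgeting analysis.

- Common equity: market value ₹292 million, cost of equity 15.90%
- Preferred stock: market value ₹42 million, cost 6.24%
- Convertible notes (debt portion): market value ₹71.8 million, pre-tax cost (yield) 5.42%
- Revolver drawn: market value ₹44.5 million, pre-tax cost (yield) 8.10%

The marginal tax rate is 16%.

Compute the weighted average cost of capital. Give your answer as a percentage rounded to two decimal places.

Total capital V = 292 + 42 + 71.8 + 44.5 = 450.3.
Equity: weight = 292/450.3 = 0.6485; cost = 15.9%.
Preferred: weight = 42/450.3 = 0.0933; cost = 6.24%.
Convertible notes (debt portion): weight = 71.8/450.3 = 0.1594; after-tax cost = 5.42% × (1 − 16%) = 4.5528%.
Revolver drawn: weight = 44.5/450.3 = 0.0988; after-tax cost = 8.1% × (1 − 16%) = 6.8040%.
WACC = 0.6485 × 15.9000% + 0.0933 × 6.2400% + 0.1594 × 4.5528% + 0.0988 × 6.8040% = 12.2908%.

12.29%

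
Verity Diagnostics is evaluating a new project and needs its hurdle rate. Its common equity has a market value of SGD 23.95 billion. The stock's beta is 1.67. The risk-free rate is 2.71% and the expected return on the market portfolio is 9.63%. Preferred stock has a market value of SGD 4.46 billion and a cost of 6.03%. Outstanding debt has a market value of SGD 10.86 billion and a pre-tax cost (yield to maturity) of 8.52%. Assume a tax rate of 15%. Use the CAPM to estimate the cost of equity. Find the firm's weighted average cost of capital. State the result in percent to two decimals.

11.39%

Market risk premium = 9.63% − 2.71% = 6.92%.
Cost of equity via CAPM: Re = 2.71% + 1.67 × 6.92% = 14.2664%.
Total capital V = 23.95 + 4.46 + 10.86 = 39.27.
Equity: weight = 23.95/39.27 = 0.6099; cost = 14.2664%.
Preferred: weight = 4.46/39.27 = 0.1136; cost = 6.03%.
Debt: weight = 10.86/39.27 = 0.2765; after-tax cost = 8.52% × (1 − 15%) = 7.2420%.
WACC = 0.6099 × 14.2664% + 0.1136 × 6.0300% + 0.2765 × 7.2420% = 11.3884%.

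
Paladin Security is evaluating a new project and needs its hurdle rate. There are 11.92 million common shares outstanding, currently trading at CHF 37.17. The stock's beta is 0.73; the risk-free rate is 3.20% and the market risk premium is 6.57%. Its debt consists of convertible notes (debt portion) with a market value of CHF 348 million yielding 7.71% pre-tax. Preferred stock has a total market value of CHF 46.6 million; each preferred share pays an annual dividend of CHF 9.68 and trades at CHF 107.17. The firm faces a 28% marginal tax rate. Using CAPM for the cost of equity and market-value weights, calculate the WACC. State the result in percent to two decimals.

Cost of equity via CAPM: Re = 3.2% + 0.73 × 6.57% = 7.9961%.
Cost of preferred: Rp = 9.68 / 107.17 = 9.0324%.
Market value of equity E = 37.17 × 11.92m = 443.0664m.
Total capital V = 443.0664 + 46.6 + 348 = 837.6664.
Equity: weight = 443.0664/837.6664 = 0.5289; cost = 7.9961%.
Preferred: weight = 46.6/837.6664 = 0.0556; cost = 9.0324%.
Convertible notes (debt portion): weight = 348/837.6664 = 0.4154; after-tax cost = 7.71% × (1 − 28%) = 5.5512%.
WACC = 0.5289 × 7.9961% + 0.0556 × 9.0324% + 0.4154 × 5.5512% = 7.0380%.

7.04%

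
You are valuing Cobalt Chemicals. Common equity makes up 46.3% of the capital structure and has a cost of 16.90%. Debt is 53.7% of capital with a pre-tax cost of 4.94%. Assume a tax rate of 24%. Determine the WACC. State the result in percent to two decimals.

9.84%

After-tax cost of debt = 4.94% × (1 − 24%) = 3.7544%.
WACC = 0.463 × 16.9000% + 0.537 × 3.7544% = 9.8408%.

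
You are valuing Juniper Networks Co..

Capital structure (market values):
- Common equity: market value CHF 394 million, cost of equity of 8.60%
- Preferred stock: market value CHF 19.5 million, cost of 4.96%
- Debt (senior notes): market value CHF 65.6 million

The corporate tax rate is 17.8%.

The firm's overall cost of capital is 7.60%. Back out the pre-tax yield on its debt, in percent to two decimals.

Total capital V = 394 + 19.5 + 65.6 = 479.1.
Equity weight = 394/479.1 = 0.8224.
Preferred weight = 19.5/479.1 = 0.0407.
Senior notes weight = 65.6/479.1 = 0.1369.
Equity contribution = 0.8224 × 8.6% = 7.0724%.
Preferred contribution = 0.0407 × 4.96% = 0.2019%.
Remaining for debt = 7.6% − 7.2743% = 0.3257%.
Rd × (1 − 17.8%) × 0.1369 = 0.3257%  ⇒  Rd = 2.8937%.

2.89%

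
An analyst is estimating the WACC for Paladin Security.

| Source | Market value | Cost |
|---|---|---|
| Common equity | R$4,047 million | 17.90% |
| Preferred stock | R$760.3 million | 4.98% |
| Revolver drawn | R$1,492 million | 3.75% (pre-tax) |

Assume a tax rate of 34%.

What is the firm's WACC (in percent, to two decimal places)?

12.69%

Total capital V = 4047 + 760.3 + 1492 = 6299.3.
Equity: weight = 4047/6299.3 = 0.6425; cost = 17.9%.
Preferred: weight = 760.3/6299.3 = 0.1207; cost = 4.98%.
Revolver drawn: weight = 1492/6299.3 = 0.2369; after-tax cost = 3.75% × (1 − 34%) = 2.4750%.
WACC = 0.6425 × 17.9000% + 0.1207 × 4.9800% + 0.2369 × 2.4750% = 12.6872%.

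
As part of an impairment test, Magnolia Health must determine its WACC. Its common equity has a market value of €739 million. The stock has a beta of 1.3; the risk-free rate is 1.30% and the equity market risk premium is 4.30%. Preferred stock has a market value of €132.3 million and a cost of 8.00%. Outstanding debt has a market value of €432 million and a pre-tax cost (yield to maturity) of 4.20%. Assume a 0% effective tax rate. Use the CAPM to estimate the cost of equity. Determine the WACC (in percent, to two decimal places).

Cost of equity via CAPM: Re = 1.3% + 1.3 × 4.3% = 6.8900%.
Total capital V = 739 + 132.3 + 432 = 1303.3.
Equity: weight = 739/1303.3 = 0.5670; cost = 6.89%.
Preferred: weight = 132.3/1303.3 = 0.1015; cost = 8%.
Debt: weight = 432/1303.3 = 0.3315; after-tax cost = 4.2% × (1 − 0%) = 4.2000%.
WACC = 0.5670 × 6.8900% + 0.1015 × 8.0000% + 0.3315 × 4.2000% = 6.1110%.

6.11%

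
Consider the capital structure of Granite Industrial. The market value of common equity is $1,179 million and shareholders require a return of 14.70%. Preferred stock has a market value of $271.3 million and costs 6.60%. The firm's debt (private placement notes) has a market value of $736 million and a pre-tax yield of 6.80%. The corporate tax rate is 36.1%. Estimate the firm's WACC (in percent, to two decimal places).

10.21%

Total capital V = 1179 + 271.3 + 736 = 2186.3.
Equity: weight = 1179/2186.3 = 0.5393; cost = 14.7%.
Preferred: weight = 271.3/2186.3 = 0.1241; cost = 6.6%.
Private placement notes: weight = 736/2186.3 = 0.3366; after-tax cost = 6.8% × (1 − 36.1%) = 4.3452%.
WACC = 0.5393 × 14.7000% + 0.1241 × 6.6000% + 0.3366 × 4.3452% = 10.2090%.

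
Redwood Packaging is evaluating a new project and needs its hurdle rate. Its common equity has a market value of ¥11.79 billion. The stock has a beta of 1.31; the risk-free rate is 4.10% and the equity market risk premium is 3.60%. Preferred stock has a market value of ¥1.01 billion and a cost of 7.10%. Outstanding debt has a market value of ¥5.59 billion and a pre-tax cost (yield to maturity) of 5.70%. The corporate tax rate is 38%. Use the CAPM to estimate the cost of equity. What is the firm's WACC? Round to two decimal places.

Cost of equity via CAPM: Re = 4.1% + 1.31 × 3.6% = 8.8160%.
Total capital V = 11.79 + 1.01 + 5.59 = 18.39.
Equity: weight = 11.79/18.39 = 0.6411; cost = 8.816%.
Preferred: weight = 1.01/18.39 = 0.0549; cost = 7.1%.
Debt: weight = 5.59/18.39 = 0.3040; after-tax cost = 5.7% × (1 − 38%) = 3.5340%.
WACC = 0.6411 × 8.8160% + 0.0549 × 7.1000% + 0.3040 × 3.5340% = 7.1162%.

7.12%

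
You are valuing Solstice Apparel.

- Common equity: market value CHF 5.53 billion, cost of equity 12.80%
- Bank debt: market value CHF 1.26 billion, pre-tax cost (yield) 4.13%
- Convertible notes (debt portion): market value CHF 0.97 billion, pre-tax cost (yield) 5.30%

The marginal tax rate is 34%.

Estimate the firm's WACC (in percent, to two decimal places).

10.00%

Total capital V = 5.53 + 1.26 + 0.97 = 7.76.
Equity: weight = 5.53/7.76 = 0.7126; cost = 12.8%.
Bank debt: weight = 1.26/7.76 = 0.1624; after-tax cost = 4.13% × (1 − 34%) = 2.7258%.
Convertible notes (debt portion): weight = 0.97/7.76 = 0.1250; after-tax cost = 5.3% × (1 − 34%) = 3.4980%.
WACC = 0.7126 × 12.8000% + 0.1624 × 2.7258% + 0.1250 × 3.4980% = 10.0015%.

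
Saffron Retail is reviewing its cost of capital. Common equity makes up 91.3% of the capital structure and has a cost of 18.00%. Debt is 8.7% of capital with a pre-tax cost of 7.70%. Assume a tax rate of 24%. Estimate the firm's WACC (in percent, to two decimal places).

After-tax cost of debt = 7.7% × (1 − 24%) = 5.8520%.
WACC = 0.913 × 18.0000% + 0.087 × 5.8520% = 16.9431%.

16.94%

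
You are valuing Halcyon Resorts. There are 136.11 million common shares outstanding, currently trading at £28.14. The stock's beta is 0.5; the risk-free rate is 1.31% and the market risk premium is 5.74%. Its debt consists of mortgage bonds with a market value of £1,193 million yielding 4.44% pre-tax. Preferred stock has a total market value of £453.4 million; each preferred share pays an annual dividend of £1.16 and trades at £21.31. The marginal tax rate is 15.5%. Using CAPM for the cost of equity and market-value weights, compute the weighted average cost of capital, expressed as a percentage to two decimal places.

Cost of equity via CAPM: Re = 1.31% + 0.5 × 5.74% = 4.1800%.
Cost of preferred: Rp = 1.16 / 21.31 = 5.4435%.
Market value of equity E = 28.14 × 136.11m = 3830.1354m.
Total capital V = 3830.1354 + 453.4 + 1193 = 5476.5354.
Equity: weight = 3830.1354/5476.5354 = 0.6994; cost = 4.18%.
Preferred: weight = 453.4/5476.5354 = 0.0828; cost = 5.4435%.
Mortgage bonds: weight = 1193/5476.5354 = 0.2178; after-tax cost = 4.44% × (1 − 15.5%) = 3.7518%.
WACC = 0.6994 × 4.1800% + 0.0828 × 5.4435% + 0.2178 × 3.7518% = 4.1913%.

4.19%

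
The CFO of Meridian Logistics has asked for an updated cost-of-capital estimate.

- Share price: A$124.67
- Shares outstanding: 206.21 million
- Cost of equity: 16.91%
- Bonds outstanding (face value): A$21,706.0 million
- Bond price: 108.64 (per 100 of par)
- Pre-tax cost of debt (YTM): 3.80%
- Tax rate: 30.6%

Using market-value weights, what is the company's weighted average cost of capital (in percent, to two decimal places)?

10.08%

Market value of equity E = 124.67 × 206.21m = 25708.2007m. Market value of debt D = 21706m × 108.64/100 = 23581.3984m.
Total capital V = 25708.2007 + 23581.3984 = 49289.5991.
Equity: weight = 25708.2007/49289.5991 = 0.5216; cost = 16.91%.
Bonds outstanding: weight = 23581.3984/49289.5991 = 0.4784; after-tax cost = 3.8% × (1 − 30.6%) = 2.6372%.
WACC = 0.5216 × 16.9100% + 0.4784 × 2.6372% = 10.0815%.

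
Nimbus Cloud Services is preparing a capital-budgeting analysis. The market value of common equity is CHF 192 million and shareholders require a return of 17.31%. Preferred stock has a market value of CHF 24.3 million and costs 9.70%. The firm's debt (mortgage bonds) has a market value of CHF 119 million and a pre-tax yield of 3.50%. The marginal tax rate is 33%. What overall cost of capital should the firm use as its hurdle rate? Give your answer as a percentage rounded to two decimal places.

Total capital V = 192 + 24.3 + 119 = 335.3.
Equity: weight = 192/335.3 = 0.5726; cost = 17.31%.
Preferred: weight = 24.3/335.3 = 0.0725; cost = 9.7%.
Mortgage bonds: weight = 119/335.3 = 0.3549; after-tax cost = 3.5% × (1 − 33%) = 2.3450%.
WACC = 0.5726 × 17.3100% + 0.0725 × 9.7000% + 0.3549 × 2.3450% = 11.4473%.

11.45%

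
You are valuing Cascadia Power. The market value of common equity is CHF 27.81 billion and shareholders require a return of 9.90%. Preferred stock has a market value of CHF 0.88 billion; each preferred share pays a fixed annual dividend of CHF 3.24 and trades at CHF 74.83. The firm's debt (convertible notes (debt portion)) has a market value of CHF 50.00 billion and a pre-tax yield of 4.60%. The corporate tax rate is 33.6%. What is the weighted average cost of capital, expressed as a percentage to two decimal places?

5.49%

Cost of preferred: Rp = 3.24 / 74.83 = 4.3298%.
Total capital V = 27.81 + 0.88 + 50 = 78.69.
Equity: weight = 27.81/78.69 = 0.3534; cost = 9.9%.
Preferred: weight = 0.88/78.69 = 0.0112; cost = 4.3298%.
Convertible notes (debt portion): weight = 50/78.69 = 0.6354; after-tax cost = 4.6% × (1 − 33.6%) = 3.0544%.
WACC = 0.3534 × 9.9000% + 0.0112 × 4.3298% + 0.6354 × 3.0544% = 5.4880%.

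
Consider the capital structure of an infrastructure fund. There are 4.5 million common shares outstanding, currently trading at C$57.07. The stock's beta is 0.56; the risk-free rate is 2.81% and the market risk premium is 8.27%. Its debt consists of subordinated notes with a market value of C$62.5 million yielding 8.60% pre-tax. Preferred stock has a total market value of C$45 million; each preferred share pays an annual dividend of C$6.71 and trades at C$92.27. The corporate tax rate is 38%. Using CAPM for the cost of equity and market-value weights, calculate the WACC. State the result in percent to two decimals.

Cost of equity via CAPM: Re = 2.81% + 0.56 × 8.27% = 7.4412%.
Cost of preferred: Rp = 6.71 / 92.27 = 7.2721%.
Market value of equity E = 57.07 × 4.5m = 256.815m.
Total capital V = 256.815 + 45 + 62.5 = 364.315.
Equity: weight = 256.815/364.315 = 0.7049; cost = 7.4412%.
Preferred: weight = 45/364.315 = 0.1235; cost = 7.2721%.
Subordinated notes: weight = 62.5/364.315 = 0.1716; after-tax cost = 8.6% × (1 − 38%) = 5.3320%.
WACC = 0.7049 × 7.4412% + 0.1235 × 7.2721% + 0.1716 × 5.3320% = 7.0585%.

7.06%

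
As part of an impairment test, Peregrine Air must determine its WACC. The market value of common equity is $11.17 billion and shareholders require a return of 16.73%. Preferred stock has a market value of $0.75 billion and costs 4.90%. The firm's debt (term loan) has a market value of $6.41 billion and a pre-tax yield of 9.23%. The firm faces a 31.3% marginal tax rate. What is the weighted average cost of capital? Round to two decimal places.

Total capital V = 11.17 + 0.75 + 6.41 = 18.33.
Equity: weight = 11.17/18.33 = 0.6094; cost = 16.73%.
Preferred: weight = 0.75/18.33 = 0.0409; cost = 4.9%.
Term loan: weight = 6.41/18.33 = 0.3497; after-tax cost = 9.23% × (1 − 31.3%) = 6.3410%.
WACC = 0.6094 × 16.7300% + 0.0409 × 4.9000% + 0.3497 × 6.3410% = 12.6129%.

12.61%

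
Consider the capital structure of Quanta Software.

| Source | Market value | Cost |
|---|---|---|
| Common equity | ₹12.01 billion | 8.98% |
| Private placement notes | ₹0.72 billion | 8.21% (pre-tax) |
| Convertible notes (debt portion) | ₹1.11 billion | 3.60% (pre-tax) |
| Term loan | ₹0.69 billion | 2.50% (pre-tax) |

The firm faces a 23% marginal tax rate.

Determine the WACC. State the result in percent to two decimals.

Total capital V = 12.01 + 0.72 + 1.11 + 0.69 = 14.53.
Equity: weight = 12.01/14.53 = 0.8266; cost = 8.98%.
Private placement notes: weight = 0.72/14.53 = 0.0496; after-tax cost = 8.21% × (1 − 23%) = 6.3217%.
Convertible notes (debt portion): weight = 1.11/14.53 = 0.0764; after-tax cost = 3.6% × (1 − 23%) = 2.7720%.
Term loan: weight = 0.69/14.53 = 0.0475; after-tax cost = 2.5% × (1 − 23%) = 1.9250%.
WACC = 0.8266 × 8.9800% + 0.0496 × 6.3217% + 0.0764 × 2.7720% + 0.0475 × 1.9250% = 8.0390%.

8.04%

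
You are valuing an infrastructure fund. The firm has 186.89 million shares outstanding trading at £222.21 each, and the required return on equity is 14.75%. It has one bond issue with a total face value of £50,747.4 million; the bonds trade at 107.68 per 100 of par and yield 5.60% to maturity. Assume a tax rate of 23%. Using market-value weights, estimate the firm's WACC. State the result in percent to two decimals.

8.82%

Market value of equity E = 222.21 × 186.89m = 41528.8269m. Market value of debt D = 50747.4m × 107.68/100 = 54644.80032m.
Total capital V = 41528.8269 + 54644.80032 = 96173.62722.
Equity: weight = 41528.8269/96173.62722 = 0.4318; cost = 14.75%.
Bonds outstanding: weight = 54644.80032/96173.62722 = 0.5682; after-tax cost = 5.6% × (1 − 23%) = 4.3120%.
WACC = 0.4318 × 14.7500% + 0.5682 × 4.3120% = 8.8192%.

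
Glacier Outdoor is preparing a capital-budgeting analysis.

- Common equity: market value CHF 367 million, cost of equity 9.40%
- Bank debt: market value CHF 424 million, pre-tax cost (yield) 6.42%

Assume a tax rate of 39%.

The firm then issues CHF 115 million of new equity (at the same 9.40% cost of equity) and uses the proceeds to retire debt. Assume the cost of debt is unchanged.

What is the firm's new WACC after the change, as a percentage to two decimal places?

After the change:
Total capital V = 482 + 309 = 791.
Equity: weight = 482/791 = 0.6094; cost = 9.4%.
Bank debt: weight = 309/791 = 0.3906; after-tax cost = 6.42% × (1 − 39%) = 3.9162%.
WACC = 0.6094 × 9.4000% + 0.3906 × 3.9162% = 7.2578%.

7.26%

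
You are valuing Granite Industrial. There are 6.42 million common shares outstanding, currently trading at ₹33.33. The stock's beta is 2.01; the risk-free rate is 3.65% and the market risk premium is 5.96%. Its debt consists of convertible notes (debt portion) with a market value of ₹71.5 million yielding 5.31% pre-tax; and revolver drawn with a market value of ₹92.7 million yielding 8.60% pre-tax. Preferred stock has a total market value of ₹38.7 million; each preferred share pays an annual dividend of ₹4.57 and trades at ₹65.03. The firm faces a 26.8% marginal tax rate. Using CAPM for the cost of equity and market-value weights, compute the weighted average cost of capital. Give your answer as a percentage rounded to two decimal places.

Cost of equity via CAPM: Re = 3.65% + 2.01 × 5.96% = 15.6296%.
Cost of preferred: Rp = 4.57 / 65.03 = 7.0275%.
Market value of equity E = 33.33 × 6.42m = 213.9786m.
Total capital V = 213.9786 + 38.7 + 71.5 + 92.7 = 416.8786.
Equity: weight = 213.9786/416.8786 = 0.5133; cost = 15.6296%.
Preferred: weight = 38.7/416.8786 = 0.0928; cost = 7.0275%.
Convertible notes (debt portion): weight = 71.5/416.8786 = 0.1715; after-tax cost = 5.31% × (1 − 26.8%) = 3.8869%.
Revolver drawn: weight = 92.7/416.8786 = 0.2224; after-tax cost = 8.6% × (1 − 26.8%) = 6.2952%.
WACC = 0.5133 × 15.6296% + 0.0928 × 7.0275% + 0.1715 × 3.8869% + 0.2224 × 6.2952% = 10.7414%.

10.74%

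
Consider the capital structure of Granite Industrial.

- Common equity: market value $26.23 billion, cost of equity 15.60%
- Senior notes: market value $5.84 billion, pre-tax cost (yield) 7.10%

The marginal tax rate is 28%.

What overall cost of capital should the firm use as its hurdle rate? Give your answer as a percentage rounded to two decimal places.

13.69%

Total capital V = 26.23 + 5.84 = 32.07.
Equity: weight = 26.23/32.07 = 0.8179; cost = 15.6%.
Senior notes: weight = 5.84/32.07 = 0.1821; after-tax cost = 7.1% × (1 − 28%) = 5.1120%.
WACC = 0.8179 × 15.6000% + 0.1821 × 5.1120% = 13.6901%.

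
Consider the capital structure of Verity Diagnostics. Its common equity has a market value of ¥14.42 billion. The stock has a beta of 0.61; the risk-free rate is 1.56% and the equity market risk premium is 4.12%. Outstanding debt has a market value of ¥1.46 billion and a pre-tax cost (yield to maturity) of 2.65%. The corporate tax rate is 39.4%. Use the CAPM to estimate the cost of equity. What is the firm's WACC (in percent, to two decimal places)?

Cost of equity via CAPM: Re = 1.56% + 0.61 × 4.12% = 4.0732%.
Total capital V = 14.42 + 1.46 = 15.88.
Equity: weight = 14.42/15.88 = 0.9081; cost = 4.0732%.
Debt: weight = 1.46/15.88 = 0.0919; after-tax cost = 2.65% × (1 − 39.4%) = 1.6059%.
WACC = 0.9081 × 4.0732% + 0.0919 × 1.6059% = 3.8464%.

3.85%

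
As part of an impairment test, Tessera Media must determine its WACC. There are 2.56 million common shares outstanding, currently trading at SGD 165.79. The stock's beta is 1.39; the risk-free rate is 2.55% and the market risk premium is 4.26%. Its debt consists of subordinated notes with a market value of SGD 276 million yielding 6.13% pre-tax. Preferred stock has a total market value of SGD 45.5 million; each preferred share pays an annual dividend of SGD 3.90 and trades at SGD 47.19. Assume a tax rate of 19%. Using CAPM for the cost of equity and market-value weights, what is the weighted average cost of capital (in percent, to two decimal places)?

7.16%

Cost of equity via CAPM: Re = 2.55% + 1.39 × 4.26% = 8.4714%.
Cost of preferred: Rp = 3.9 / 47.19 = 8.2645%.
Market value of equity E = 165.79 × 2.56m = 424.4224m.
Total capital V = 424.4224 + 45.5 + 276 = 745.9224.
Equity: weight = 424.4224/745.9224 = 0.5690; cost = 8.4714%.
Preferred: weight = 45.5/745.9224 = 0.0610; cost = 8.2645%.
Subordinated notes: weight = 276/745.9224 = 0.3700; after-tax cost = 6.13% × (1 − 19%) = 4.9653%.
WACC = 0.5690 × 8.4714% + 0.0610 × 8.2645% + 0.3700 × 4.9653% = 7.1615%.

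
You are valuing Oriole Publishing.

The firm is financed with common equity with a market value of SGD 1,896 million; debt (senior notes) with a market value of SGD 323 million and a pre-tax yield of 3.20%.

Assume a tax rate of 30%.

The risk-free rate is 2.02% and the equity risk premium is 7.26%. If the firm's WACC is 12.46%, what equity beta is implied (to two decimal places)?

Total capital V = 1896 + 323 = 2219.
Equity weight = 1896/2219 = 0.8544.
Senior notes weight = 323/2219 = 0.1456.
Debt contribution = 0.1456 × 3.2% × (1 − 30%) = 0.3261%.
Required equity contribution = 12.46% − 0.3261% = 12.1339%  ⇒  Re = 14.2011%.
CAPM: 14.2011% = 2.02% + β × 7.26%  ⇒  β = 1.6778.

1.68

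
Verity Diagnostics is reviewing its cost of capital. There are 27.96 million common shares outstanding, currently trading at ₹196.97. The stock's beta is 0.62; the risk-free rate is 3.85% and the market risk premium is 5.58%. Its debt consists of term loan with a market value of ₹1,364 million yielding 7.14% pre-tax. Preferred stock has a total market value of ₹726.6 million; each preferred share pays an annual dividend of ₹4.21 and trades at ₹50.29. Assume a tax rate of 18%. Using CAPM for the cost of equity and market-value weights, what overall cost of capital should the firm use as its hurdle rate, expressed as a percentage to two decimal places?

Cost of equity via CAPM: Re = 3.85% + 0.62 × 5.58% = 7.3096%.
Cost of preferred: Rp = 4.21 / 50.29 = 8.3714%.
Market value of equity E = 196.97 × 27.96m = 5507.2812m.
Total capital V = 5507.2812 + 726.6 + 1364 = 7597.8812.
Equity: weight = 5507.2812/7597.8812 = 0.7248; cost = 7.3096%.
Preferred: weight = 726.6/7597.8812 = 0.0956; cost = 8.3714%.
Term loan: weight = 1364/7597.8812 = 0.1795; after-tax cost = 7.14% × (1 − 18%) = 5.8548%.
WACC = 0.7248 × 7.3096% + 0.0956 × 8.3714% + 0.1795 × 5.8548% = 7.1500%.

7.15%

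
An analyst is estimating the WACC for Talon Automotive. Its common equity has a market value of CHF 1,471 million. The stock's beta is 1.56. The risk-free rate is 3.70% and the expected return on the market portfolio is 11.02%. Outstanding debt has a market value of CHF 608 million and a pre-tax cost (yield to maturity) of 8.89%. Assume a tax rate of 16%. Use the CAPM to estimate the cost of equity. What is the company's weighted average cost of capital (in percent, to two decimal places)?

12.88%

Market risk premium = 11.02% − 3.7% = 7.32%.
Cost of equity via CAPM: Re = 3.7% + 1.56 × 7.32% = 15.1192%.
Total capital V = 1471 + 608 = 2079.
Equity: weight = 1471/2079 = 0.7076; cost = 15.1192%.
Debt: weight = 608/2079 = 0.2924; after-tax cost = 8.89% × (1 − 16%) = 7.4676%.
WACC = 0.7076 × 15.1192% + 0.2924 × 7.4676% = 12.8815%.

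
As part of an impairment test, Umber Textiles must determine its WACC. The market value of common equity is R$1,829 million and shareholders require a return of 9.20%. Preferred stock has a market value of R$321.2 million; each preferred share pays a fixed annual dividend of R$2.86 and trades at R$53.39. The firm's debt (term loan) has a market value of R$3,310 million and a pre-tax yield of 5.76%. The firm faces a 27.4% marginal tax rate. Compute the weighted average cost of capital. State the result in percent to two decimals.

Cost of preferred: Rp = 2.86 / 53.39 = 5.3568%.
Total capital V = 1829 + 321.2 + 3310 = 5460.2.
Equity: weight = 1829/5460.2 = 0.3350; cost = 9.2%.
Preferred: weight = 321.2/5460.2 = 0.0588; cost = 5.3568%.
Term loan: weight = 3310/5460.2 = 0.6062; after-tax cost = 5.76% × (1 − 27.4%) = 4.1818%.
WACC = 0.3350 × 9.2000% + 0.0588 × 5.3568% + 0.6062 × 4.1818% = 5.9318%.

5.93%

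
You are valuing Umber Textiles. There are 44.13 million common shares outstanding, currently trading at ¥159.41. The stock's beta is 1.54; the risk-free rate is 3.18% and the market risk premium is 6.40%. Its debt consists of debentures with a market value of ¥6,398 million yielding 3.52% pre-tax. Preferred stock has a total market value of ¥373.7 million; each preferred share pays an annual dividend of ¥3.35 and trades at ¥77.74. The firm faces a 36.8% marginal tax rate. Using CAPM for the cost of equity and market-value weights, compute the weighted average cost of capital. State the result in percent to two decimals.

7.79%

Cost of equity via CAPM: Re = 3.18% + 1.54 × 6.4% = 13.0360%.
Cost of preferred: Rp = 3.35 / 77.74 = 4.3092%.
Market value of equity E = 159.41 × 44.13m = 7034.7633m.
Total capital V = 7034.7633 + 373.7 + 6398 = 13806.4633.
Equity: weight = 7034.7633/13806.4633 = 0.5095; cost = 13.036%.
Preferred: weight = 373.7/13806.4633 = 0.0271; cost = 4.3092%.
Debentures: weight = 6398/13806.4633 = 0.4634; after-tax cost = 3.52% × (1 − 36.8%) = 2.2246%.
WACC = 0.5095 × 13.0360% + 0.0271 × 4.3092% + 0.4634 × 2.2246% = 7.7897%.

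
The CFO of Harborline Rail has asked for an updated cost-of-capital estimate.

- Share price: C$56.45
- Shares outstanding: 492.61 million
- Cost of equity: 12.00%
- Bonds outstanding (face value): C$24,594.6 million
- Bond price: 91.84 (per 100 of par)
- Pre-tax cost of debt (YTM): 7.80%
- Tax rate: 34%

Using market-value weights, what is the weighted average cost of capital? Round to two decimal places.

8.93%

Market value of equity E = 56.45 × 492.61m = 27807.8345m. Market value of debt D = 24594.6m × 91.84/100 = 22587.68064m.
Total capital V = 27807.8345 + 22587.68064 = 50395.51514.
Equity: weight = 27807.8345/50395.51514 = 0.5518; cost = 12%.
Bonds outstanding: weight = 22587.68064/50395.51514 = 0.4482; after-tax cost = 7.8% × (1 − 34%) = 5.1480%.
WACC = 0.5518 × 12.0000% + 0.4482 × 5.1480% = 8.9289%.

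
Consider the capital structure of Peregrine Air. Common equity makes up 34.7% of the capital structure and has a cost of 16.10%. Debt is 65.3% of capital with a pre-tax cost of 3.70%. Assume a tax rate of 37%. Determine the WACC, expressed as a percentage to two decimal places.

7.11%

After-tax cost of debt = 3.7% × (1 − 37%) = 2.3310%.
WACC = 0.347 × 16.1000% + 0.653 × 2.3310% = 7.1088%.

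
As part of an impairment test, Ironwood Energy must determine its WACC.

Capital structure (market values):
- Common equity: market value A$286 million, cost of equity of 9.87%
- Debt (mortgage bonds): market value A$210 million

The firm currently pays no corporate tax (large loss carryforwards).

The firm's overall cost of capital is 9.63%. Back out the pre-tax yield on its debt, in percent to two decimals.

Total capital V = 286 + 210 = 496.
Equity weight = 286/496 = 0.5766.
Mortgage bonds weight = 210/496 = 0.4234.
Equity contribution = 0.5766 × 9.87% = 5.6912%.
Remaining for debt = 9.63% − 5.6912% = 3.9388%.
Rd × (1 − 0%) × 0.4234 = 3.9388%  ⇒  Rd = 9.3031%.

9.30%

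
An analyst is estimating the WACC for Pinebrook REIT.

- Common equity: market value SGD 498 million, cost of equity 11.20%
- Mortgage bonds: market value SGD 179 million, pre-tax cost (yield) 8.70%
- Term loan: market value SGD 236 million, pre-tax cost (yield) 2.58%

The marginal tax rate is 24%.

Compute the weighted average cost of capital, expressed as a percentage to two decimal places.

7.91%

Total capital V = 498 + 179 + 236 = 913.
Equity: weight = 498/913 = 0.5455; cost = 11.2%.
Mortgage bonds: weight = 179/913 = 0.1961; after-tax cost = 8.7% × (1 − 24%) = 6.6120%.
Term loan: weight = 236/913 = 0.2585; after-tax cost = 2.58% × (1 − 24%) = 1.9608%.
WACC = 0.5455 × 11.2000% + 0.1961 × 6.6120% + 0.2585 × 1.9608% = 7.9123%.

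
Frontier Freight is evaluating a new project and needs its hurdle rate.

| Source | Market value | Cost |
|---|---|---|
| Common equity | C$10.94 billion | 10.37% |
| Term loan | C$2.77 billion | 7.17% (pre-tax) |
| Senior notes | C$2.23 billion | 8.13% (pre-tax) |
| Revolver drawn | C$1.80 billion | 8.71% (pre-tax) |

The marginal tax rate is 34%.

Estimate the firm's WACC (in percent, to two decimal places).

8.39%

Total capital V = 10.94 + 2.77 + 2.23 + 1.8 = 17.74.
Equity: weight = 10.94/17.74 = 0.6167; cost = 10.37%.
Term loan: weight = 2.77/17.74 = 0.1561; after-tax cost = 7.17% × (1 − 34%) = 4.7322%.
Senior notes: weight = 2.23/17.74 = 0.1257; after-tax cost = 8.13% × (1 − 34%) = 5.3658%.
Revolver drawn: weight = 1.8/17.74 = 0.1015; after-tax cost = 8.71% × (1 − 34%) = 5.7486%.
WACC = 0.6167 × 10.3700% + 0.1561 × 4.7322% + 0.1257 × 5.3658% + 0.1015 × 5.7486% = 8.3917%.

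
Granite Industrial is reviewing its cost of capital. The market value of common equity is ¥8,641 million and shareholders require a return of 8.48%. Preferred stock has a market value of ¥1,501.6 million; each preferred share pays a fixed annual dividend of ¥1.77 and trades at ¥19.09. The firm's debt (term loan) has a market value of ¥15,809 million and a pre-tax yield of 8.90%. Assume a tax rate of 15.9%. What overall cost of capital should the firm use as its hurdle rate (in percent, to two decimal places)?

7.92%

Cost of preferred: Rp = 1.77 / 19.09 = 9.2719%.
Total capital V = 8641 + 1501.6 + 15809 = 25951.6.
Equity: weight = 8641/25951.6 = 0.3330; cost = 8.48%.
Preferred: weight = 1501.6/25951.6 = 0.0579; cost = 9.2719%.
Term loan: weight = 15809/25951.6 = 0.6092; after-tax cost = 8.9% × (1 − 15.9%) = 7.4849%.
WACC = 0.3330 × 8.4800% + 0.0579 × 9.2719% + 0.6092 × 7.4849% = 7.9196%.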